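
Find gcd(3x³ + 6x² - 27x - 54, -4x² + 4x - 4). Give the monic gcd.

Euclidean algorithm in ℚ[x]:
  3x³ + 6x² - 27x - 54 = (-(3/4)x - 9/4)(-4x² + 4x - 4) + (-21x - 63)
  -4x² + 4x - 4 = ((4/21)x - 16/21)(-21x - 63) + (-52)
  -21x - 63 = ((21/52)x + 63/52)(-52) + (0)
The last nonzero remainder is the constant -52, so the polynomials are coprime and gcd = 1.

1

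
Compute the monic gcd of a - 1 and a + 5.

1

Apply the Euclidean algorithm:
  a - 1 = (a + 5) + (-6)
  a + 5 = (-(1/6)a - 5/6)(-6) + (0)
The last nonzero remainder is the constant -6, so the polynomials are coprime and gcd = 1.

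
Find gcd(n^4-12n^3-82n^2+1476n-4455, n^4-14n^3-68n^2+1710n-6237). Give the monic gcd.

n^3-7n^2-117n+891

Repeated division with remainder:
  n^4-12n^3-82n^2+1476n-4455 = (n^4-14n^3-68n^2+1710n-6237) + (2n^3-14n^2-234n+1782)
  n^4-14n^3-68n^2+1710n-6237 = ((1/2)n-7/2)(2n^3-14n^2-234n+1782) + (0)
Last nonzero remainder: 2n^3-14n^2-234n+1782. Dividing through by 2 gives the monic gcd n^3-7n^2-117n+891.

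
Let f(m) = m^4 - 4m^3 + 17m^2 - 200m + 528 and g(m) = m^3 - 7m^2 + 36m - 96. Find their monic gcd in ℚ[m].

m - 4

Repeated division with remainder:
  m^4 - 4m^3 + 17m^2 - 200m + 528 = (m + 3)(m^3 - 7m^2 + 36m - 96) + (2m^2 - 212m + 816)
  m^3 - 7m^2 + 36m - 96 = ((1/2)m + 99/2)(2m^2 - 212m + 816) + (10122m - 40488)
  2m^2 - 212m + 816 = ((1/5061)m - 34/1687)(10122m - 40488) + (0)
Last nonzero remainder: 10122m - 40488. Dividing through by 10122 gives the monic gcd m - 4.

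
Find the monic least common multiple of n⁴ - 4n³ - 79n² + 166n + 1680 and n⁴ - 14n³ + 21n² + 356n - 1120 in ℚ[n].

By polynomial division,
  n⁴ - 4n³ - 79n² + 166n + 1680 = (n⁴ - 14n³ + 21n² + 356n - 1120) + (10n³ - 100n² - 190n + 2800)
  n⁴ - 14n³ + 21n² + 356n - 1120 = ((1/10)n - 2/5)(10n³ - 100n² - 190n + 2800) + (0)
Last nonzero remainder: 10n³ - 100n² - 190n + 2800. Dividing through by 10 gives the monic gcd n³ - 10n² - 19n + 280.
Then lcm(f, g) = f·g / gcd(f, g); expanding and making the result monic gives the answer.

n⁵ - 8n⁴ - 63n³ + 482n² + 1016n - 6720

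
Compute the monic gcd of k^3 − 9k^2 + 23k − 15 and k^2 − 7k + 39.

Apply the Euclidean algorithm:
  k^3 − 9k^2 + 23k − 15 = (k − 2)(k^2 − 7k + 39) + (−30k + 63)
  k^2 − 7k + 39 = (−(1/30)k + 49/300)(−30k + 63) + (2871/100)
  −30k + 63 = (−(1000/957)k + 700/319)(2871/100) + (0)
The last nonzero remainder is the constant 2871/100, so the polynomials are coprime and gcd = 1.

1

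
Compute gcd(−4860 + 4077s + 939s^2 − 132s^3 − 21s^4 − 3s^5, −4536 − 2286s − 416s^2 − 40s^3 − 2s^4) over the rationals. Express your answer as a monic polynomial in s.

324 + 117s + 13s^2 + s^3

By polynomial division,
  −3s^5 − 21s^4 − 132s^3 + 939s^2 + 4077s − 4860 = ((3/2)s − 39/2)(−2s^4 − 40s^3 − 416s^2 − 2286s − 4536) + (−288s^3 − 3744s^2 − 33696s − 93312)
  −2s^4 − 40s^3 − 416s^2 − 2286s − 4536 = ((1/144)s + 7/144)(−288s^3 − 3744s^2 − 33696s − 93312) + (0)
Last nonzero remainder: −288s^3 − 3744s^2 − 33696s − 93312. Dividing through by −288 gives the monic gcd s^3 + 13s^2 + 117s + 324.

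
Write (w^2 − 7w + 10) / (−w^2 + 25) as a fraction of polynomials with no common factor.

Repeated division with remainder:
  w^2 − 7w + 10 = (−1)(−w^2 + 25) + (−7w + 35)
  −w^2 + 25 = ((1/7)w + 5/7)(−7w + 35) + (0)
Last nonzero remainder: −7w + 35. Dividing through by −7 gives the monic gcd w − 5.
Cancel w − 5 from numerator and denominator to get the reduced form.

(−w + 2)/(w + 5)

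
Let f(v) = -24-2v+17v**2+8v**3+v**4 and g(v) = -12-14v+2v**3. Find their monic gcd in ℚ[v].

2+v

Euclidean algorithm in ℚ[v]:
  v**4+8v**3+17v**2-2v-24 = ((1/2)v+4)(2v**3-14v-12) + (24v**2+60v+24)
  2v**3-14v-12 = ((1/12)v-5/24)(24v**2+60v+24) + (-(7/2)v-7)
  24v**2+60v+24 = (-(48/7)v-24/7)(-(7/2)v-7) + (0)
Last nonzero remainder: -(7/2)v-7. Dividing through by -7/2 gives the monic gcd v+2.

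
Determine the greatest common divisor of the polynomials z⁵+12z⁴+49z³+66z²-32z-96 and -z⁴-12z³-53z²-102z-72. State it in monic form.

z³+9z²+26z+24

Apply the Euclidean algorithm:
  z⁵+12z⁴+49z³+66z²-32z-96 = (-z)(-z⁴-12z³-53z²-102z-72) + (-4z³-36z²-104z-96)
  -z⁴-12z³-53z²-102z-72 = ((1/4)z+3/4)(-4z³-36z²-104z-96) + (0)
Last nonzero remainder: -4z³-36z²-104z-96. Dividing through by -4 gives the monic gcd z³+9z²+26z+24.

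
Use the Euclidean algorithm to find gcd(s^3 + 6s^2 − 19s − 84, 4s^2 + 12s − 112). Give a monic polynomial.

Apply the Euclidean algorithm:
  s^3 + 6s^2 − 19s − 84 = ((1/4)s + 3/4)(4s^2 + 12s − 112) + (0)
Last nonzero remainder: 4s^2 + 12s − 112. Dividing through by 4 gives the monic gcd s^2 + 3s − 28.

s^2 + 3s − 28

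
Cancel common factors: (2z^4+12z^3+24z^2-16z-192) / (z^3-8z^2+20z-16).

(2z^3+16z^2+56z+96)/(z^2-6z+8)

Apply the Euclidean algorithm:
  2z^4+12z^3+24z^2-16z-192 = (2z+28)(z^3-8z^2+20z-16) + (208z^2-544z+256)
  z^3-8z^2+20z-16 = ((1/208)z-35/1352)(208z^2-544z+256) + ((792/169)z-1584/169)
  208z^2-544z+256 = ((4394/99)z-2704/99)((792/169)z-1584/169) + (0)
Last nonzero remainder: (792/169)z-1584/169. Dividing through by 792/169 gives the monic gcd z-2.
Cancel z-2 from numerator and denominator to get the reduced form.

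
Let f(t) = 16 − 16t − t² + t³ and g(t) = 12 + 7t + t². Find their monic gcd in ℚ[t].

4 + t

By polynomial division,
  t³ − t² − 16t + 16 = (t − 8)(t² + 7t + 12) + (28t + 112)
  t² + 7t + 12 = ((1/28)t + 3/28)(28t + 112) + (0)
Last nonzero remainder: 28t + 112. Dividing through by 28 gives the monic gcd t + 4.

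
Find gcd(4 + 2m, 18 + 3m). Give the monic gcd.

1

Repeated division with remainder:
  2m + 4 = (2/3)(3m + 18) + (-8)
  3m + 18 = (-(3/8)m - 9/4)(-8) + (0)
The last nonzero remainder is the constant -8, so the polynomials are coprime and gcd = 1.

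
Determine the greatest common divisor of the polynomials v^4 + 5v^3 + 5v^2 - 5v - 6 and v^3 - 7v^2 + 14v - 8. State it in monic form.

v - 1

By polynomial division,
  v^4 + 5v^3 + 5v^2 - 5v - 6 = (v + 12)(v^3 - 7v^2 + 14v - 8) + (75v^2 - 165v + 90)
  v^3 - 7v^2 + 14v - 8 = ((1/75)v - 8/125)(75v^2 - 165v + 90) + ((56/25)v - 56/25)
  75v^2 - 165v + 90 = ((1875/56)v - 1125/28)((56/25)v - 56/25) + (0)
Last nonzero remainder: (56/25)v - 56/25. Dividing through by 56/25 gives the monic gcd v - 1.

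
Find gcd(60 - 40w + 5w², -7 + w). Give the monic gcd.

1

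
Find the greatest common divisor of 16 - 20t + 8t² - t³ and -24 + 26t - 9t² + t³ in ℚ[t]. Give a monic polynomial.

Euclidean algorithm in ℚ[t]:
  -t³ + 8t² - 20t + 16 = (-1)(t³ - 9t² + 26t - 24) + (-t² + 6t - 8)
  t³ - 9t² + 26t - 24 = (-t + 3)(-t² + 6t - 8) + (0)
Last nonzero remainder: -t² + 6t - 8. Dividing through by -1 gives the monic gcd t² - 6t + 8.

8 - 6t + t²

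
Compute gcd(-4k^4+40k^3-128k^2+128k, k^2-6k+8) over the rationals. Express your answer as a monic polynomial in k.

k^2-6k+8

Repeated division with remainder:
  -4k^4+40k^3-128k^2+128k = (-4k^2+16k)(k^2-6k+8) + (0)
The last nonzero remainder k^2-6k+8 is already monic.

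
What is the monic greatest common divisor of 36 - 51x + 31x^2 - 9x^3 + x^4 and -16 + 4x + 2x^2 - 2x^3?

4 - 3x + x^2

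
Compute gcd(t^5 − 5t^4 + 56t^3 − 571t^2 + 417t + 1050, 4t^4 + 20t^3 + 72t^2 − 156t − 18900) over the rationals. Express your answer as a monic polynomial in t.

t^3 − 4t^2 + 54t − 525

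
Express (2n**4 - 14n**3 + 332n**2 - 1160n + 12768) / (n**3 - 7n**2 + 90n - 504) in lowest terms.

(2n**2 - 12n + 152)/(n - 6)

Apply the Euclidean algorithm:
  2n**4 - 14n**3 + 332n**2 - 1160n + 12768 = (2n)(n**3 - 7n**2 + 90n - 504) + (152n**2 - 152n + 12768)
  n**3 - 7n**2 + 90n - 504 = ((1/152)n - 3/76)(152n**2 - 152n + 12768) + (0)
Last nonzero remainder: 152n**2 - 152n + 12768. Dividing through by 152 gives the monic gcd n**2 - n + 84.
Cancel n**2 - n + 84 from numerator and denominator to get the reduced form.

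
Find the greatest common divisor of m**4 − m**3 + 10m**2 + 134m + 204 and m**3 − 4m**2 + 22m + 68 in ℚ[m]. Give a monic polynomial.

m**3 − 4m**2 + 22m + 68

Repeated division with remainder:
  m**4 − m**3 + 10m**2 + 134m + 204 = (m + 3)(m**3 − 4m**2 + 22m + 68) + (0)
The last nonzero remainder m**3 − 4m**2 + 22m + 68 is already monic.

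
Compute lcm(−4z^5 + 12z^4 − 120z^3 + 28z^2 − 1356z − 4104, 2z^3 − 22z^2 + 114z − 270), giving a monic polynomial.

z^6 − 8z^5 + 45z^4 − 157z^3 + 374z^2 − 669z − 5130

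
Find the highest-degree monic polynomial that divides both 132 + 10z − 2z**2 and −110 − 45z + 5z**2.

−11 + z

Euclidean algorithm in ℚ[z]:
  −2z**2 + 10z + 132 = (−2/5)(5z**2 − 45z − 110) + (−8z + 88)
  5z**2 − 45z − 110 = (−(5/8)z − 5/4)(−8z + 88) + (0)
Last nonzero remainder: −8z + 88. Dividing through by −8 gives the monic gcd z − 11.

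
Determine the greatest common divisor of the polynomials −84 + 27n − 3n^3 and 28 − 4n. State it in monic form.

1

Apply the Euclidean algorithm:
  −3n^3 + 27n − 84 = ((3/4)n^2 + (21/4)n + 30)(−4n + 28) + (−924)
  −4n + 28 = ((1/231)n − 1/33)(−924) + (0)
The last nonzero remainder is the constant −924, so the polynomials are coprime and gcd = 1.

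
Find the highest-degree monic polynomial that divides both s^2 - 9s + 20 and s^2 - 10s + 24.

Apply the Euclidean algorithm:
  s^2 - 9s + 20 = (s^2 - 10s + 24) + (s - 4)
  s^2 - 10s + 24 = (s - 6)(s - 4) + (0)
The last nonzero remainder s - 4 is already monic.

s - 4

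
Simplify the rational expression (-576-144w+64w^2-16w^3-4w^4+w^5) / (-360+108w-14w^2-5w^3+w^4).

(8+6w+w^2)/(5+w)

Repeated division with remainder:
  w^5-4w^4-16w^3+64w^2-144w-576 = (w+1)(w^4-5w^3-14w^2+108w-360) + (3w^3-30w^2+108w-216)
  w^4-5w^3-14w^2+108w-360 = ((1/3)w+5/3)(3w^3-30w^2+108w-216) + (0)
Last nonzero remainder: 3w^3-30w^2+108w-216. Dividing through by 3 gives the monic gcd w^3-10w^2+36w-72.
Cancel w^3-10w^2+36w-72 from numerator and denominator to get the reduced form.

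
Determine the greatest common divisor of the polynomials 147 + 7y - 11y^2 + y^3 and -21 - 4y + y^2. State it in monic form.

Repeated division with remainder:
  y^3 - 11y^2 + 7y + 147 = (y - 7)(y^2 - 4y - 21) + (0)
The last nonzero remainder y^2 - 4y - 21 is already monic.

-21 - 4y + y^2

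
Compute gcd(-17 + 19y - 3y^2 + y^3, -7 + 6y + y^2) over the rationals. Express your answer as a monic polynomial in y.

-1 + y

By polynomial division,
  y^3 - 3y^2 + 19y - 17 = (y - 9)(y^2 + 6y - 7) + (80y - 80)
  y^2 + 6y - 7 = ((1/80)y + 7/80)(80y - 80) + (0)
Last nonzero remainder: 80y - 80. Dividing through by 80 gives the monic gcd y - 1.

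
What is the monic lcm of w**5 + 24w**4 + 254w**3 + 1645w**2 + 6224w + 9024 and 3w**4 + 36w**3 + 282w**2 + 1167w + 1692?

w**6 + 28w**5 + 350w**4 + 2661w**3 + 12804w**2 + 33920w + 36096

Repeated division with remainder:
  w**5 + 24w**4 + 254w**3 + 1645w**2 + 6224w + 9024 = ((1/3)w + 4)(3w**4 + 36w**3 + 282w**2 + 1167w + 1692) + (16w**3 + 128w**2 + 992w + 2256)
  3w**4 + 36w**3 + 282w**2 + 1167w + 1692 = ((3/16)w + 3/4)(16w**3 + 128w**2 + 992w + 2256) + (0)
Last nonzero remainder: 16w**3 + 128w**2 + 992w + 2256. Dividing through by 16 gives the monic gcd w**3 + 8w**2 + 62w + 141.
Then lcm(f, g) = f·g / gcd(f, g); expanding and making the result monic gives the answer.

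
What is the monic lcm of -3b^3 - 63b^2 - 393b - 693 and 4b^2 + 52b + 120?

b^4 + 31b^3 + 341b^2 + 1541b + 2310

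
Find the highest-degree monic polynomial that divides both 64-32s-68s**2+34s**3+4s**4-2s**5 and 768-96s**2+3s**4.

Repeated division with remainder:
  -2s**5+4s**4+34s**3-68s**2-32s+64 = (-(2/3)s+4/3)(3s**4-96s**2+768) + (-30s**3+60s**2+480s-960)
  3s**4-96s**2+768 = (-(1/10)s-1/5)(-30s**3+60s**2+480s-960) + (-36s**2+576)
  -30s**3+60s**2+480s-960 = ((5/6)s-5/3)(-36s**2+576) + (0)
Last nonzero remainder: -36s**2+576. Dividing through by -36 gives the monic gcd s**2-16.

-16+s**2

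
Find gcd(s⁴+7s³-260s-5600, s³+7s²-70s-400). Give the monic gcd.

Apply the Euclidean algorithm:
  s⁴+7s³-260s-5600 = (s)(s³+7s²-70s-400) + (70s²+140s-5600)
  s³+7s²-70s-400 = ((1/70)s+1/14)(70s²+140s-5600) + (0)
Last nonzero remainder: 70s²+140s-5600. Dividing through by 70 gives the monic gcd s²+2s-80.

s²+2s-80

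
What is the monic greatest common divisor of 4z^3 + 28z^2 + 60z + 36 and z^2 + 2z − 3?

Apply the Euclidean algorithm:
  4z^3 + 28z^2 + 60z + 36 = (4z + 20)(z^2 + 2z − 3) + (32z + 96)
  z^2 + 2z − 3 = ((1/32)z − 1/32)(32z + 96) + (0)
Last nonzero remainder: 32z + 96. Dividing through by 32 gives the monic gcd z + 3.

z + 3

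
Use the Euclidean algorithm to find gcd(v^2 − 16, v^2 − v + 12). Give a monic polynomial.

Euclidean algorithm in ℚ[v]:
  v^2 − 16 = (v^2 − v + 12) + (v − 28)
  v^2 − v + 12 = (v + 27)(v − 28) + (768)
  v − 28 = ((1/768)v − 7/192)(768) + (0)
The last nonzero remainder is the constant 768, so the polynomials are coprime and gcd = 1.

1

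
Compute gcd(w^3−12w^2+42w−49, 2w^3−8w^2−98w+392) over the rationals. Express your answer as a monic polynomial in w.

By polynomial division,
  w^3−12w^2+42w−49 = (1/2)(2w^3−8w^2−98w+392) + (−8w^2+91w−245)
  2w^3−8w^2−98w+392 = (−(1/4)w−59/32)(−8w^2+91w−245) + ((273/32)w−1911/32)
  −8w^2+91w−245 = (−(256/273)w+160/39)((273/32)w−1911/32) + (0)
Last nonzero remainder: (273/32)w−1911/32. Dividing through by 273/32 gives the monic gcd w−7.

w−7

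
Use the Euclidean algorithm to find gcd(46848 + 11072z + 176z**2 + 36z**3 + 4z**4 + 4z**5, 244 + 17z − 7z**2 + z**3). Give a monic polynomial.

244 + 17z − 7z**2 + z**3

Euclidean algorithm in ℚ[z]:
  4z**5 + 4z**4 + 36z**3 + 176z**2 + 11072z + 46848 = (4z**2 + 32z + 192)(z**3 − 7z**2 + 17z + 244) + (0)
The last nonzero remainder z**3 − 7z**2 + 17z + 244 is already monic.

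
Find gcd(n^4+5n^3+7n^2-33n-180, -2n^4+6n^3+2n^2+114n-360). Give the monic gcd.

n^3+n^2+3n-45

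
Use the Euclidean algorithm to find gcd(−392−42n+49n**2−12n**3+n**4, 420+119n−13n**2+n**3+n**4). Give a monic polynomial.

28−7n+n**2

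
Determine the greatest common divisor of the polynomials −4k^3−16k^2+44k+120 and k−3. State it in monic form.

k−3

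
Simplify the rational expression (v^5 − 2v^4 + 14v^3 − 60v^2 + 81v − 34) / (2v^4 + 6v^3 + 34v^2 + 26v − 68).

Repeated division with remainder:
  v^5 − 2v^4 + 14v^3 − 60v^2 + 81v − 34 = ((1/2)v − 5/2)(2v^4 + 6v^3 + 34v^2 + 26v − 68) + (12v^3 + 12v^2 + 180v − 204)
  2v^4 + 6v^3 + 34v^2 + 26v − 68 = ((1/6)v + 1/3)(12v^3 + 12v^2 + 180v − 204) + (0)
Last nonzero remainder: 12v^3 + 12v^2 + 180v − 204. Dividing through by 12 gives the monic gcd v^3 + v^2 + 15v − 17.
Cancel v^3 + v^2 + 15v − 17 from numerator and denominator to get the reduced form.

(v^2 − 3v + 2)/(2v + 4)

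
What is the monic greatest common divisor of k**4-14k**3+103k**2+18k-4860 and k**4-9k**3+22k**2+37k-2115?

k**2-4k-45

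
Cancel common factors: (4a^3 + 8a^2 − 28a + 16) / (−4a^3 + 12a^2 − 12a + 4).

Euclidean algorithm in ℚ[a]:
  4a^3 + 8a^2 − 28a + 16 = (−1)(−4a^3 + 12a^2 − 12a + 4) + (20a^2 − 40a + 20)
  −4a^3 + 12a^2 − 12a + 4 = (−(1/5)a + 1/5)(20a^2 − 40a + 20) + (0)
Last nonzero remainder: 20a^2 − 40a + 20. Dividing through by 20 gives the monic gcd a^2 − 2a + 1.
Cancel a^2 − 2a + 1 from numerator and denominator to get the reduced form.

(−a − 4)/(a − 1)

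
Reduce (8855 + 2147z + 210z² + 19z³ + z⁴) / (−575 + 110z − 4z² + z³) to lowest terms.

Euclidean algorithm in ℚ[z]:
  z⁴ + 19z³ + 210z² + 2147z + 8855 = (z + 23)(z³ − 4z² + 110z − 575) + (192z² + 192z + 22080)
  z³ − 4z² + 110z − 575 = ((1/192)z − 5/192)(192z² + 192z + 22080) + (0)
Last nonzero remainder: 192z² + 192z + 22080. Dividing through by 192 gives the monic gcd z² + z + 115.
Cancel z² + z + 115 from numerator and denominator to get the reduced form.

(77 + 18z + z²)/(−5 + z)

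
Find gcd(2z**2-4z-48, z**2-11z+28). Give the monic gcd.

1

Repeated division with remainder:
  2z**2-4z-48 = (2)(z**2-11z+28) + (18z-104)
  z**2-11z+28 = ((1/18)z-47/162)(18z-104) + (-176/81)
  18z-104 = (-(729/88)z+1053/22)(-176/81) + (0)
The last nonzero remainder is the constant -176/81, so the polynomials are coprime and gcd = 1.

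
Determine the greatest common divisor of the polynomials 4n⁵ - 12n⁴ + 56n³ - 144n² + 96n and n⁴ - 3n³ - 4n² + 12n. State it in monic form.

Euclidean algorithm in ℚ[n]:
  4n⁵ - 12n⁴ + 56n³ - 144n² + 96n = (4n)(n⁴ - 3n³ - 4n² + 12n) + (72n³ - 192n² + 96n)
  n⁴ - 3n³ - 4n² + 12n = ((1/72)n - 1/216)(72n³ - 192n² + 96n) + (-(56/9)n² + (112/9)n)
  72n³ - 192n² + 96n = (-(81/7)n + 54/7)(-(56/9)n² + (112/9)n) + (0)
Last nonzero remainder: -(56/9)n² + (112/9)n. Dividing through by -56/9 gives the monic gcd n² - 2n.

n² - 2n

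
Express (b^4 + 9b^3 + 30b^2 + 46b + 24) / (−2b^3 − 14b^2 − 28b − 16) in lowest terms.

Euclidean algorithm in ℚ[b]:
  b^4 + 9b^3 + 30b^2 + 46b + 24 = (−(1/2)b − 1)(−2b^3 − 14b^2 − 28b − 16) + (2b^2 + 10b + 8)
  −2b^3 − 14b^2 − 28b − 16 = (−b − 2)(2b^2 + 10b + 8) + (0)
Last nonzero remainder: 2b^2 + 10b + 8. Dividing through by 2 gives the monic gcd b^2 + 5b + 4.
Cancel b^2 + 5b + 4 from numerator and denominator to get the reduced form.

(−b^2 − 4b − 6)/(2b + 4)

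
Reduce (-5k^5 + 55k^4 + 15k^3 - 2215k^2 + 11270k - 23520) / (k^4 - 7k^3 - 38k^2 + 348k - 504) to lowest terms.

Repeated division with remainder:
  -5k^5 + 55k^4 + 15k^3 - 2215k^2 + 11270k - 23520 = (-5k + 20)(k^4 - 7k^3 - 38k^2 + 348k - 504) + (-35k^3 + 285k^2 + 1790k - 13440)
  k^4 - 7k^3 - 38k^2 + 348k - 504 = (-(1/35)k - 8/245)(-35k^3 + 285k^2 + 1790k - 13440) + ((1100/49)k^2 + (1100/49)k - 6600/7)
  -35k^3 + 285k^2 + 1790k - 13440 = (-(343/220)k + 784/55)((1100/49)k^2 + (1100/49)k - 6600/7) + (0)
Last nonzero remainder: (1100/49)k^2 + (1100/49)k - 6600/7. Dividing through by 1100/49 gives the monic gcd k^2 + k - 42.
Cancel k^2 + k - 42 from numerator and denominator to get the reduced form.

(-5k^3 + 60k^2 - 255k + 560)/(k^2 - 8k + 12)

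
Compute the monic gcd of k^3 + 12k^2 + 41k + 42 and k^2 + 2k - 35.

Repeated division with remainder:
  k^3 + 12k^2 + 41k + 42 = (k + 10)(k^2 + 2k - 35) + (56k + 392)
  k^2 + 2k - 35 = ((1/56)k - 5/56)(56k + 392) + (0)
Last nonzero remainder: 56k + 392. Dividing through by 56 gives the monic gcd k + 7.

k + 7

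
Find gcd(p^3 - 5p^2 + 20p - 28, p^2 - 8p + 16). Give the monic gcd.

1

By polynomial division,
  p^3 - 5p^2 + 20p - 28 = (p + 3)(p^2 - 8p + 16) + (28p - 76)
  p^2 - 8p + 16 = ((1/28)p - 37/196)(28p - 76) + (81/49)
  28p - 76 = ((1372/81)p - 3724/81)(81/49) + (0)
The last nonzero remainder is the constant 81/49, so the polynomials are coprime and gcd = 1.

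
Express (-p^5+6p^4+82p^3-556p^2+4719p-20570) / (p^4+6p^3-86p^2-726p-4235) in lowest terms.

(-p^3+6p^2-39p+170)/(p^2+6p+35)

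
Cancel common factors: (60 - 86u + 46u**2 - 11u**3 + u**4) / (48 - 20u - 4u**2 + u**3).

(-30 + 28u - 9u**2 + u**3)/(-24 - 2u + u**2)

Apply the Euclidean algorithm:
  u**4 - 11u**3 + 46u**2 - 86u + 60 = (u - 7)(u**3 - 4u**2 - 20u + 48) + (38u**2 - 274u + 396)
  u**3 - 4u**2 - 20u + 48 = ((1/38)u + 61/722)(38u**2 - 274u + 396) + (-(2625/361)u + 5250/361)
  38u**2 - 274u + 396 = (-(13718/2625)u + 23826/875)(-(2625/361)u + 5250/361) + (0)
Last nonzero remainder: -(2625/361)u + 5250/361. Dividing through by -2625/361 gives the monic gcd u - 2.
Cancel u - 2 from numerator and denominator to get the reduced form.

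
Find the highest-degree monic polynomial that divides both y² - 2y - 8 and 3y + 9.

1

Repeated division with remainder:
  y² - 2y - 8 = ((1/3)y - 5/3)(3y + 9) + (7)
  3y + 9 = ((3/7)y + 9/7)(7) + (0)
The last nonzero remainder is the constant 7, so the polynomials are coprime and gcd = 1.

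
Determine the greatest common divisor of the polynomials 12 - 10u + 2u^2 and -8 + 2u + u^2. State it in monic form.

Euclidean algorithm in ℚ[u]:
  2u^2 - 10u + 12 = (2)(u^2 + 2u - 8) + (-14u + 28)
  u^2 + 2u - 8 = (-(1/14)u - 2/7)(-14u + 28) + (0)
Last nonzero remainder: -14u + 28. Dividing through by -14 gives the monic gcd u - 2.

-2 + u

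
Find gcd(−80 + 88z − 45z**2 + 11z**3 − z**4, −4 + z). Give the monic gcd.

−4 + z

By polynomial division,
  −z**4 + 11z**3 − 45z**2 + 88z − 80 = (−z**3 + 7z**2 − 17z + 20)(z − 4) + (0)
The last nonzero remainder z − 4 is already monic.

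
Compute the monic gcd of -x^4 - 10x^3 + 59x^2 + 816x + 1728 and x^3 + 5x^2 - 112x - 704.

x^2 + 16x + 64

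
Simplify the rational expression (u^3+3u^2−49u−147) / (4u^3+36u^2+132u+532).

By polynomial division,
  u^3+3u^2−49u−147 = (1/4)(4u^3+36u^2+132u+532) + (−6u^2−82u−280)
  4u^3+36u^2+132u+532 = (−(2/3)u+28/9)(−6u^2−82u−280) + ((1804/9)u+12628/9)
  −6u^2−82u−280 = (−(27/902)u−90/451)((1804/9)u+12628/9) + (0)
Last nonzero remainder: (1804/9)u+12628/9. Dividing through by 1804/9 gives the monic gcd u+7.
Cancel u+7 from numerator and denominator to get the reduced form.

(u^2−4u−21)/(4u^2+8u+76)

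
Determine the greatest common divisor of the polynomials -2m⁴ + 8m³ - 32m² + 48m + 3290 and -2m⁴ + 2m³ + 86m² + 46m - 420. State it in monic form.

Apply the Euclidean algorithm:
  -2m⁴ + 8m³ - 32m² + 48m + 3290 = (-2m⁴ + 2m³ + 86m² + 46m - 420) + (6m³ - 118m² + 2m + 3710)
  -2m⁴ + 2m³ + 86m² + 46m - 420 = (-(1/3)m - 56/9)(6m³ - 118m² + 2m + 3710) + (-(5828/9)m² + (11656/9)m + 203980/9)
  6m³ - 118m² + 2m + 3710 = (-(27/2914)m + 477/2914)(-(5828/9)m² + (11656/9)m + 203980/9) + (0)
Last nonzero remainder: -(5828/9)m² + (11656/9)m + 203980/9. Dividing through by -5828/9 gives the monic gcd m² - 2m - 35.

m² - 2m - 35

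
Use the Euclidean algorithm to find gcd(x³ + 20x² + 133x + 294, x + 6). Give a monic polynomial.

Repeated division with remainder:
  x³ + 20x² + 133x + 294 = (x² + 14x + 49)(x + 6) + (0)
The last nonzero remainder x + 6 is already monic.

x + 6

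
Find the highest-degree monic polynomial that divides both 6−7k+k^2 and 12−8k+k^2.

−6+k

Repeated division with remainder:
  k^2−7k+6 = (k^2−8k+12) + (k−6)
  k^2−8k+12 = (k−2)(k−6) + (0)
The last nonzero remainder k−6 is already monic.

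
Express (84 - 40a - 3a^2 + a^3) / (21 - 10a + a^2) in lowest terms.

(-12 + 4a + a^2)/(-3 + a)

Repeated division with remainder:
  a^3 - 3a^2 - 40a + 84 = (a + 7)(a^2 - 10a + 21) + (9a - 63)
  a^2 - 10a + 21 = ((1/9)a - 1/3)(9a - 63) + (0)
Last nonzero remainder: 9a - 63. Dividing through by 9 gives the monic gcd a - 7.
Cancel a - 7 from numerator and denominator to get the reduced form.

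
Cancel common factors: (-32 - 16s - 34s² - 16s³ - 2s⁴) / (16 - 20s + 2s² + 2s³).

(-4 - s - 4s² - s³)/(2 - 3s + s²)

By polynomial division,
  -2s⁴ - 16s³ - 34s² - 16s - 32 = (-s - 7)(2s³ + 2s² - 20s + 16) + (-40s² - 140s + 80)
  2s³ + 2s² - 20s + 16 = (-(1/20)s + 1/8)(-40s² - 140s + 80) + ((3/2)s + 6)
  -40s² - 140s + 80 = (-(80/3)s + 40/3)((3/2)s + 6) + (0)
Last nonzero remainder: (3/2)s + 6. Dividing through by 3/2 gives the monic gcd s + 4.
Cancel s + 4 from numerator and denominator to get the reduced form.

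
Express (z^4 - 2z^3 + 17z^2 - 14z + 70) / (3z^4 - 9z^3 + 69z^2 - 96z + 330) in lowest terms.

(z^2 + 7)/(3z^2 - 3z + 33)

Euclidean algorithm in ℚ[z]:
  z^4 - 2z^3 + 17z^2 - 14z + 70 = (1/3)(3z^4 - 9z^3 + 69z^2 - 96z + 330) + (z^3 - 6z^2 + 18z - 40)
  3z^4 - 9z^3 + 69z^2 - 96z + 330 = (3z + 9)(z^3 - 6z^2 + 18z - 40) + (69z^2 - 138z + 690)
  z^3 - 6z^2 + 18z - 40 = ((1/69)z - 4/69)(69z^2 - 138z + 690) + (0)
Last nonzero remainder: 69z^2 - 138z + 690. Dividing through by 69 gives the monic gcd z^2 - 2z + 10.
Cancel z^2 - 2z + 10 from numerator and denominator to get the reduced form.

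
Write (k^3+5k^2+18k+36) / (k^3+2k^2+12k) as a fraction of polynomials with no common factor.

Euclidean algorithm in ℚ[k]:
  k^3+5k^2+18k+36 = (k^3+2k^2+12k) + (3k^2+6k+36)
  k^3+2k^2+12k = ((1/3)k)(3k^2+6k+36) + (0)
Last nonzero remainder: 3k^2+6k+36. Dividing through by 3 gives the monic gcd k^2+2k+12.
Cancel k^2+2k+12 from numerator and denominator to get the reduced form.

(k+3)/(k)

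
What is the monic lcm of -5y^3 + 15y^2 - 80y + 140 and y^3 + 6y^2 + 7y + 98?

y^4 + 4y^3 - 5y^2 + 84y - 196

Apply the Euclidean algorithm:
  -5y^3 + 15y^2 - 80y + 140 = (-5)(y^3 + 6y^2 + 7y + 98) + (45y^2 - 45y + 630)
  y^3 + 6y^2 + 7y + 98 = ((1/45)y + 7/45)(45y^2 - 45y + 630) + (0)
Last nonzero remainder: 45y^2 - 45y + 630. Dividing through by 45 gives the monic gcd y^2 - y + 14.
Then lcm(f, g) = f·g / gcd(f, g); expanding and making the result monic gives the answer.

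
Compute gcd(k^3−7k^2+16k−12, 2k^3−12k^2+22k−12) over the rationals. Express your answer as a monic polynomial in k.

Repeated division with remainder:
  k^3−7k^2+16k−12 = (1/2)(2k^3−12k^2+22k−12) + (−k^2+5k−6)
  2k^3−12k^2+22k−12 = (−2k+2)(−k^2+5k−6) + (0)
Last nonzero remainder: −k^2+5k−6. Dividing through by −1 gives the monic gcd k^2−5k+6.

k^2−5k+6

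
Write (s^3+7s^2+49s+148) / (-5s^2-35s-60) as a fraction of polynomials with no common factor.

(-s^2-3s-37)/(5s+15)

Repeated division with remainder:
  s^3+7s^2+49s+148 = (-(1/5)s)(-5s^2-35s-60) + (37s+148)
  -5s^2-35s-60 = (-(5/37)s-15/37)(37s+148) + (0)
Last nonzero remainder: 37s+148. Dividing through by 37 gives the monic gcd s+4.
Cancel s+4 from numerator and denominator to get the reduced form.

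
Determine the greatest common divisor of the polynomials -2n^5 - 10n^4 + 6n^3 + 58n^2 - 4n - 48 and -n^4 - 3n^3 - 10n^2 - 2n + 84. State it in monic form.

n^2 + n - 6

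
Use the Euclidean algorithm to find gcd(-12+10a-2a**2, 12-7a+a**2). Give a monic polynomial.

Apply the Euclidean algorithm:
  -2a**2+10a-12 = (-2)(a**2-7a+12) + (-4a+12)
  a**2-7a+12 = (-(1/4)a+1)(-4a+12) + (0)
Last nonzero remainder: -4a+12. Dividing through by -4 gives the monic gcd a-3.

-3+a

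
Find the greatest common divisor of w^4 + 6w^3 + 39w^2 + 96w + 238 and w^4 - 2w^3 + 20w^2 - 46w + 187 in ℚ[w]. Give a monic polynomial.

w^2 + 2w + 17

Euclidean algorithm in ℚ[w]:
  w^4 + 6w^3 + 39w^2 + 96w + 238 = (w^4 - 2w^3 + 20w^2 - 46w + 187) + (8w^3 + 19w^2 + 142w + 51)
  w^4 - 2w^3 + 20w^2 - 46w + 187 = ((1/8)w - 35/64)(8w^3 + 19w^2 + 142w + 51) + ((809/64)w^2 + (809/32)w + 13753/64)
  8w^3 + 19w^2 + 142w + 51 = ((512/809)w + 192/809)((809/64)w^2 + (809/32)w + 13753/64) + (0)
Last nonzero remainder: (809/64)w^2 + (809/32)w + 13753/64. Dividing through by 809/64 gives the monic gcd w^2 + 2w + 17.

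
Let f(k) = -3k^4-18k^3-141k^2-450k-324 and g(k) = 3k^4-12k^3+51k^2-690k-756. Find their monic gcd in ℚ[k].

Repeated division with remainder:
  -3k^4-18k^3-141k^2-450k-324 = (-1)(3k^4-12k^3+51k^2-690k-756) + (-30k^3-90k^2-1140k-1080)
  3k^4-12k^3+51k^2-690k-756 = (-(1/10)k+7/10)(-30k^3-90k^2-1140k-1080) + (0)
Last nonzero remainder: -30k^3-90k^2-1140k-1080. Dividing through by -30 gives the monic gcd k^3+3k^2+38k+36.

k^3+3k^2+38k+36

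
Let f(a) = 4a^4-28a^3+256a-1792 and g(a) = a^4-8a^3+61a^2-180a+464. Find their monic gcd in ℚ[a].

Repeated division with remainder:
  4a^4-28a^3+256a-1792 = (4)(a^4-8a^3+61a^2-180a+464) + (4a^3-244a^2+976a-3648)
  a^4-8a^3+61a^2-180a+464 = ((1/4)a+53/4)(4a^3-244a^2+976a-3648) + (3050a^2-12200a+48800)
  4a^3-244a^2+976a-3648 = ((2/1525)a-114/1525)(3050a^2-12200a+48800) + (0)
Last nonzero remainder: 3050a^2-12200a+48800. Dividing through by 3050 gives the monic gcd a^2-4a+16.

a^2-4a+16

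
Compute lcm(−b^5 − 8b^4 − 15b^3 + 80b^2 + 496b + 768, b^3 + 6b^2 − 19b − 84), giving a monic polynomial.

Repeated division with remainder:
  −b^5 − 8b^4 − 15b^3 + 80b^2 + 496b + 768 = (−b^2 − 2b − 22)(b^3 + 6b^2 − 19b − 84) + (90b^2 − 90b − 1080)
  b^3 + 6b^2 − 19b − 84 = ((1/90)b + 7/90)(90b^2 − 90b − 1080) + (0)
Last nonzero remainder: 90b^2 − 90b − 1080. Dividing through by 90 gives the monic gcd b^2 − b − 12.
Then lcm(f, g) = f·g / gcd(f, g); expanding and making the result monic gives the answer.

b^6 + 15b^5 + 71b^4 + 25b^3 − 1056b^2 − 4240b − 5376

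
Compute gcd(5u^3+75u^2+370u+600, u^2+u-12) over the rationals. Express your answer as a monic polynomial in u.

Apply the Euclidean algorithm:
  5u^3+75u^2+370u+600 = (5u+70)(u^2+u-12) + (360u+1440)
  u^2+u-12 = ((1/360)u-1/120)(360u+1440) + (0)
Last nonzero remainder: 360u+1440. Dividing through by 360 gives the monic gcd u+4.

u+4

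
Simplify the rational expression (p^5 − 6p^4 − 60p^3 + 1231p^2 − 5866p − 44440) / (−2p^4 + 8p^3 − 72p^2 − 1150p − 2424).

(−p^2 − p + 110)/(2p + 6)

Repeated division with remainder:
  p^5 − 6p^4 − 60p^3 + 1231p^2 − 5866p − 44440 = (−(1/2)p + 1)(−2p^4 + 8p^3 − 72p^2 − 1150p − 2424) + (−104p^3 + 728p^2 − 5928p − 42016)
  −2p^4 + 8p^3 − 72p^2 − 1150p − 2424 = ((1/52)p + 3/52)(−104p^3 + 728p^2 − 5928p − 42016) + (0)
Last nonzero remainder: −104p^3 + 728p^2 − 5928p − 42016. Dividing through by −104 gives the monic gcd p^3 − 7p^2 + 57p + 404.
Cancel p^3 − 7p^2 + 57p + 404 from numerator and denominator to get the reduced form.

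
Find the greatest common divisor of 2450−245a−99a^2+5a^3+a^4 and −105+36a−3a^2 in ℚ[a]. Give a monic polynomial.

35−12a+a^2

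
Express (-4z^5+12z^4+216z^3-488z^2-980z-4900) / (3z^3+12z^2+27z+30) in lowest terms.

(-4z^3+20z^2+196z-980)/(3z+6)

Euclidean algorithm in ℚ[z]:
  -4z^5+12z^4+216z^3-488z^2-980z-4900 = (-(4/3)z^2+(28/3)z+140/3)(3z^3+12z^2+27z+30) + (-1260z^2-2520z-6300)
  3z^3+12z^2+27z+30 = (-(1/420)z-1/210)(-1260z^2-2520z-6300) + (0)
Last nonzero remainder: -1260z^2-2520z-6300. Dividing through by -1260 gives the monic gcd z^2+2z+5.
Cancel z^2+2z+5 from numerator and denominator to get the reduced form.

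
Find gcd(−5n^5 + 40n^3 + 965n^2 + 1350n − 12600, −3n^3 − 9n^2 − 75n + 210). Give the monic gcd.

Apply the Euclidean algorithm:
  −5n^5 + 40n^3 + 965n^2 + 1350n − 12600 = ((5/3)n^2 − 5n − 40)(−3n^3 − 9n^2 − 75n + 210) + (−120n^2 − 600n − 4200)
  −3n^3 − 9n^2 − 75n + 210 = ((1/40)n − 1/20)(−120n^2 − 600n − 4200) + (0)
Last nonzero remainder: −120n^2 − 600n − 4200. Dividing through by −120 gives the monic gcd n^2 + 5n + 35.

n^2 + 5n + 35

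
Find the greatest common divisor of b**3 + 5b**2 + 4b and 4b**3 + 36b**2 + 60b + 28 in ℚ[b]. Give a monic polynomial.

b + 1

Apply the Euclidean algorithm:
  b**3 + 5b**2 + 4b = (1/4)(4b**3 + 36b**2 + 60b + 28) + (-4b**2 - 11b - 7)
  4b**3 + 36b**2 + 60b + 28 = (-b - 25/4)(-4b**2 - 11b - 7) + (-(63/4)b - 63/4)
  -4b**2 - 11b - 7 = ((16/63)b + 4/9)(-(63/4)b - 63/4) + (0)
Last nonzero remainder: -(63/4)b - 63/4. Dividing through by -63/4 gives the monic gcd b + 1.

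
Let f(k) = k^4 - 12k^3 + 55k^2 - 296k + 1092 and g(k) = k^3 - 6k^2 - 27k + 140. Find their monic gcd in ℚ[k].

Euclidean algorithm in ℚ[k]:
  k^4 - 12k^3 + 55k^2 - 296k + 1092 = (k - 6)(k^3 - 6k^2 - 27k + 140) + (46k^2 - 598k + 1932)
  k^3 - 6k^2 - 27k + 140 = ((1/46)k + 7/46)(46k^2 - 598k + 1932) + (22k - 154)
  46k^2 - 598k + 1932 = ((23/11)k - 138/11)(22k - 154) + (0)
Last nonzero remainder: 22k - 154. Dividing through by 22 gives the monic gcd k - 7.

k - 7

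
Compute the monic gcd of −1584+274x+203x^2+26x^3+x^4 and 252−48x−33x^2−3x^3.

By polynomial division,
  x^4+26x^3+203x^2+274x−1584 = (−(1/3)x−5)(−3x^3−33x^2−48x+252) + (22x^2+118x−324)
  −3x^3−33x^2−48x+252 = (−(3/22)x−93/121)(22x^2+118x−324) + (−(180/121)x+360/121)
  22x^2+118x−324 = (−(1331/90)x−1089/10)(−(180/121)x+360/121) + (0)
Last nonzero remainder: −(180/121)x+360/121. Dividing through by −180/121 gives the monic gcd x−2.

−2+x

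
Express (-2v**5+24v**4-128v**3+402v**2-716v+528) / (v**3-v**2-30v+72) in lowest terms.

(-2v**3+10v**2-34v+44)/(v+6)

Apply the Euclidean algorithm:
  -2v**5+24v**4-128v**3+402v**2-716v+528 = (-2v**2+22v-166)(v**3-v**2-30v+72) + (1040v**2-7280v+12480)
  v**3-v**2-30v+72 = ((1/1040)v+3/520)(1040v**2-7280v+12480) + (0)
Last nonzero remainder: 1040v**2-7280v+12480. Dividing through by 1040 gives the monic gcd v**2-7v+12.
Cancel v**2-7v+12 from numerator and denominator to get the reduced form.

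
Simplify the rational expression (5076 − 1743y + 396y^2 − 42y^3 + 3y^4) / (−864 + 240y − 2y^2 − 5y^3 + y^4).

(141 − 21y + 3y^2)/(−24 + 2y + y^2)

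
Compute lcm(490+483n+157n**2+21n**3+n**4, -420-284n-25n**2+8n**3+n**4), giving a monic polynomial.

Apply the Euclidean algorithm:
  n**4+21n**3+157n**2+483n+490 = (n**4+8n**3-25n**2-284n-420) + (13n**3+182n**2+767n+910)
  n**4+8n**3-25n**2-284n-420 = ((1/13)n-6/13)(13n**3+182n**2+767n+910) + (0)
Last nonzero remainder: 13n**3+182n**2+767n+910. Dividing through by 13 gives the monic gcd n**3+14n**2+59n+70.
Then lcm(f, g) = f·g / gcd(f, g); expanding and making the result monic gives the answer.

-2940-2408n-459n**2+31n**3+15n**4+n**5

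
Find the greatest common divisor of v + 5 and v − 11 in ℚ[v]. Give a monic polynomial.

1

Euclidean algorithm in ℚ[v]:
  v + 5 = (v − 11) + (16)
  v − 11 = ((1/16)v − 11/16)(16) + (0)
The last nonzero remainder is the constant 16, so the polynomials are coprime and gcd = 1.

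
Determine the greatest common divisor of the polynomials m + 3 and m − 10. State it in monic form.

By polynomial division,
  m + 3 = (m − 10) + (13)
  m − 10 = ((1/13)m − 10/13)(13) + (0)
The last nonzero remainder is the constant 13, so the polynomials are coprime and gcd = 1.

1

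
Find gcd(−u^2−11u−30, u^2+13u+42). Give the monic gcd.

u+6

By polynomial division,
  −u^2−11u−30 = (−1)(u^2+13u+42) + (2u+12)
  u^2+13u+42 = ((1/2)u+7/2)(2u+12) + (0)
Last nonzero remainder: 2u+12. Dividing through by 2 gives the monic gcd u+6.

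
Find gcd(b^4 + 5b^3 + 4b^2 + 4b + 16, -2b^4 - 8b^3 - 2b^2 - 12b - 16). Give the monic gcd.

By polynomial division,
  b^4 + 5b^3 + 4b^2 + 4b + 16 = (-1/2)(-2b^4 - 8b^3 - 2b^2 - 12b - 16) + (b^3 + 3b^2 - 2b + 8)
  -2b^4 - 8b^3 - 2b^2 - 12b - 16 = (-2b - 2)(b^3 + 3b^2 - 2b + 8) + (0)
The last nonzero remainder b^3 + 3b^2 - 2b + 8 is already monic.

b^3 + 3b^2 - 2b + 8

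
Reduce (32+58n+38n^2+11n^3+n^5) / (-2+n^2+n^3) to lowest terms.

(16+13n-2n^2+n^3)/(-1+n)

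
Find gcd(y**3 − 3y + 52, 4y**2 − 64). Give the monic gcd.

Repeated division with remainder:
  y**3 − 3y + 52 = ((1/4)y)(4y**2 − 64) + (13y + 52)
  4y**2 − 64 = ((4/13)y − 16/13)(13y + 52) + (0)
Last nonzero remainder: 13y + 52. Dividing through by 13 gives the monic gcd y + 4.

y + 4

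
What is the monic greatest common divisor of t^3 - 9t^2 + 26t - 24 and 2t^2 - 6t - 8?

t - 4

Euclidean algorithm in ℚ[t]:
  t^3 - 9t^2 + 26t - 24 = ((1/2)t - 3)(2t^2 - 6t - 8) + (12t - 48)
  2t^2 - 6t - 8 = ((1/6)t + 1/6)(12t - 48) + (0)
Last nonzero remainder: 12t - 48. Dividing through by 12 gives the monic gcd t - 4.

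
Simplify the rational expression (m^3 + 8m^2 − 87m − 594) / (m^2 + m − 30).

Repeated division with remainder:
  m^3 + 8m^2 − 87m − 594 = (m + 7)(m^2 + m − 30) + (−64m − 384)
  m^2 + m − 30 = (−(1/64)m + 5/64)(−64m − 384) + (0)
Last nonzero remainder: −64m − 384. Dividing through by −64 gives the monic gcd m + 6.
Cancel m + 6 from numerator and denominator to get the reduced form.

(m^2 + 2m − 99)/(m − 5)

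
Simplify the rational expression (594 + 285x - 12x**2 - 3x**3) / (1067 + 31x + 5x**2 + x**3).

(54 + 21x - 3x**2)/(97 - 6x + x**2)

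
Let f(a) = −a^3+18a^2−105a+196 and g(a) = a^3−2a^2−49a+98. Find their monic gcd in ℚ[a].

Repeated division with remainder:
  −a^3+18a^2−105a+196 = (−1)(a^3−2a^2−49a+98) + (16a^2−154a+294)
  a^3−2a^2−49a+98 = ((1/16)a+61/128)(16a^2−154a+294) + ((385/64)a−2695/64)
  16a^2−154a+294 = ((1024/385)a−384/55)((385/64)a−2695/64) + (0)
Last nonzero remainder: (385/64)a−2695/64. Dividing through by 385/64 gives the monic gcd a−7.

a−7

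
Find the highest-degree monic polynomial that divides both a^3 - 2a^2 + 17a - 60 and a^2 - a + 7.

Repeated division with remainder:
  a^3 - 2a^2 + 17a - 60 = (a - 1)(a^2 - a + 7) + (9a - 53)
  a^2 - a + 7 = ((1/9)a + 44/81)(9a - 53) + (2899/81)
  9a - 53 = ((729/2899)a - 4293/2899)(2899/81) + (0)
The last nonzero remainder is the constant 2899/81, so the polynomials are coprime and gcd = 1.

1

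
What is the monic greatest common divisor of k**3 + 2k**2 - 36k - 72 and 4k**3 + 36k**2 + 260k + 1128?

k + 6

Euclidean algorithm in ℚ[k]:
  k**3 + 2k**2 - 36k - 72 = (1/4)(4k**3 + 36k**2 + 260k + 1128) + (-7k**2 - 101k - 354)
  4k**3 + 36k**2 + 260k + 1128 = (-(4/7)k + 152/49)(-7k**2 - 101k - 354) + ((18180/49)k + 109080/49)
  -7k**2 - 101k - 354 = (-(343/18180)k - 2891/18180)((18180/49)k + 109080/49) + (0)
Last nonzero remainder: (18180/49)k + 109080/49. Dividing through by 18180/49 gives the monic gcd k + 6.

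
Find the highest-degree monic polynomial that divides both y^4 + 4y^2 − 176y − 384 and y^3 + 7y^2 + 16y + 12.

y + 2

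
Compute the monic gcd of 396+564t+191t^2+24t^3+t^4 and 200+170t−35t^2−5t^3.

1+t

Apply the Euclidean algorithm:
  t^4+24t^3+191t^2+564t+396 = (−(1/5)t−17/5)(−5t^3−35t^2+170t+200) + (106t^2+1182t+1076)
  −5t^3−35t^2+170t+200 = (−(5/106)t+550/2809)(106t^2+1182t+1076) + (−(30000/2809)t−30000/2809)
  106t^2+1182t+1076 = (−(148877/15000)t−755621/7500)(−(30000/2809)t−30000/2809) + (0)
Last nonzero remainder: −(30000/2809)t−30000/2809. Dividing through by −30000/2809 gives the monic gcd t+1.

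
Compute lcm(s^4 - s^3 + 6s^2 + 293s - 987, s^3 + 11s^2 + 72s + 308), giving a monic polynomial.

By polynomial division,
  s^4 - s^3 + 6s^2 + 293s - 987 = (s - 12)(s^3 + 11s^2 + 72s + 308) + (66s^2 + 849s + 2709)
  s^3 + 11s^2 + 72s + 308 = ((1/66)s - 41/1452)(66s^2 + 849s + 2709) + ((26585/484)s + 186095/484)
  66s^2 + 849s + 2709 = ((31944/26585)s + 187308/26585)((26585/484)s + 186095/484) + (0)
Last nonzero remainder: (26585/484)s + 186095/484. Dividing through by 26585/484 gives the monic gcd s + 7.
Then lcm(f, g) = f·g / gcd(f, g); expanding and making the result monic gives the answer.

s^6 + 3s^5 + 46s^4 + 273s^3 + 449s^2 + 8944s - 43428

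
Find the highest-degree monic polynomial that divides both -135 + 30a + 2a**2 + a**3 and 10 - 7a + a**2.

1

Apply the Euclidean algorithm:
  a**3 + 2a**2 + 30a - 135 = (a + 9)(a**2 - 7a + 10) + (83a - 225)
  a**2 - 7a + 10 = ((1/83)a - 356/6889)(83a - 225) + (-11210/6889)
  83a - 225 = (-(571787/11210)a + 310005/2242)(-11210/6889) + (0)
The last nonzero remainder is the constant -11210/6889, so the polynomials are coprime and gcd = 1.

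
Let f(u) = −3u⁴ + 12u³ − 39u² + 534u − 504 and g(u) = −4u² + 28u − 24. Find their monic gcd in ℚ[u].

u² − 7u + 6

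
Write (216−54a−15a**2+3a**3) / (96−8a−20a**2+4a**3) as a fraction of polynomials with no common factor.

(−72−6a+3a**2)/(−32−8a+4a**2)

By polynomial division,
  3a**3−15a**2−54a+216 = (3/4)(4a**3−20a**2−8a+96) + (−48a+144)
  4a**3−20a**2−8a+96 = (−(1/12)a**2+(1/6)a+2/3)(−48a+144) + (0)
Last nonzero remainder: −48a+144. Dividing through by −48 gives the monic gcd a−3.
Cancel a−3 from numerator and denominator to get the reduced form.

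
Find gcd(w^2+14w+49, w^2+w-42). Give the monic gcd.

w+7

Repeated division with remainder:
  w^2+14w+49 = (w^2+w-42) + (13w+91)
  w^2+w-42 = ((1/13)w-6/13)(13w+91) + (0)
Last nonzero remainder: 13w+91. Dividing through by 13 gives the monic gcd w+7.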